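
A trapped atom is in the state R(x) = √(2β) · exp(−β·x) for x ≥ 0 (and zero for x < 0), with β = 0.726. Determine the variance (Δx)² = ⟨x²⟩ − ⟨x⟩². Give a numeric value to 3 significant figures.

Compute ⟨x⟩ and ⟨x²⟩ separately, then (Δx)² = ⟨x²⟩ − ⟨x⟩².
Every integrand reduces to terms xʲ·e^(−2βx) on [0, ∞); use ∫₀^∞ xʲ·e^(−2βx) dx = j!/(2β)^(j+1).
⟨x⟩ = 0.68871 and ⟨x²⟩ = 0.94863.
(Δx)² = 0.94863 − (0.68871)² = 0.47431.

0.474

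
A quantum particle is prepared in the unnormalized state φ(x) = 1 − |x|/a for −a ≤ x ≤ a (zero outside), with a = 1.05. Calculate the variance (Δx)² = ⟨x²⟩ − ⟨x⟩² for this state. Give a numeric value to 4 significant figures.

Compute ⟨x⟩ and ⟨x²⟩ separately, then (Δx)² = ⟨x²⟩ − ⟨x⟩².
φ is even, so ∫ over [−a, a] = 2∫₀ᵃ with φ = 1 − x/a there: ∫₀ᵃ (1 − x/a)² dx = a/3, ∫₀ᵃ x²(1 − x/a)² dx = a³/30, ∫₀ᵃ x⁴(1 − x/a)² dx = a⁵/105.
Normalization: ∫|φ|² dx = 0.70000.
⟨x⟩ = 0.0000 and ⟨x²⟩ = 0.11025.
(Δx)² = 0.11025 − (0.0000)² = 0.11025.

0.1103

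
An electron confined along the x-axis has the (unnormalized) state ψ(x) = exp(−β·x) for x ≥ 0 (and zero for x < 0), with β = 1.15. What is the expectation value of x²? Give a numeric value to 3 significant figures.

⟨x²⟩ = ∫ x²·|ψ|² dx / ∫|ψ|² dx (integrals over the domain).
Every integrand reduces to terms xʲ·e^(−2βx) on [0, ∞); use ∫₀^∞ xʲ·e^(−2βx) dx = j!/(2β)^(j+1).
State is unnormalized: ∫|ψ|² dx = 0.43478, and ∫ψ*·x²·ψ dx = 0.16438, so ⟨x²⟩ = 0.16438 / 0.43478.
⟨x²⟩ = 0.37807.

0.378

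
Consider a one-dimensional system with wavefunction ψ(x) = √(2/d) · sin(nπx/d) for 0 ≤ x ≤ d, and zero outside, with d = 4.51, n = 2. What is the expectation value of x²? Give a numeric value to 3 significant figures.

6.52

⟨x²⟩ = ∫ x²·|ψ|² dx (integrals over the domain).
With sin²θ = (1 − cos2θ)/2 on 0 ≤ x ≤ d: ∫sin²(nπx/d) dx = d/2, ∫x·sin²(nπx/d) dx = d²/4, ∫x²·sin²(nπx/d) dx = d³·(1/6 − 1/(4n²π²)); higher powers xᵏ the same way, integrating xᵏ·cos(2nπx/d) by parts.
⟨x²⟩ = 6.5224.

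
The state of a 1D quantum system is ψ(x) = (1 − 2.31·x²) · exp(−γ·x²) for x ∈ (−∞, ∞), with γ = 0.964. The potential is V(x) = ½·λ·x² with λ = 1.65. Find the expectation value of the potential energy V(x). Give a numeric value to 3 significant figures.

⟨V⟩ = ∫ V(x)·|ψ|² dx / ∫|ψ|² dx.
Expand each integrand as polynomial × e^(−2γx²) and use ∫x^(2j)·e^(−2γx²) dx = (2j−1)!!/(4γ)^j · √(π/(2γ)), odd powers → 0; here √(π/(2γ)) = 1.2765.
State is unnormalized: ∫|ψ|² dx = 1.1214, and ∫ψ*·V(x)·ψ dx = 0.76165, so ⟨V⟩ = 0.76165 / 1.1214.
⟨V⟩ = 0.67919.

0.679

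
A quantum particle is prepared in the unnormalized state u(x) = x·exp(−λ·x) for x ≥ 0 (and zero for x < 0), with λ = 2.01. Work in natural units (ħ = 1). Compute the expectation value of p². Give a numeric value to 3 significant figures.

4.04

p² u = −ħ² d²u/dx²; ⟨p²⟩ = −ħ² ∫ u*·u'' dx / ∫|u|² dx.
Differentiate x·exp(−λ·x) with the product rule; every integrand then reduces to terms xʲ·e^(−2λx) on [0, ∞), with ∫₀^∞ xʲ·e^(−2λx) dx = j!/(2λ)^(j+1).
State is unnormalized: ∫|u|² dx = 0.030786, and ∫u*·(−ħ² u'') dx = 0.12438, so ⟨p²⟩ = 0.12438 / 0.030786.
⟨p²⟩ = 4.0401.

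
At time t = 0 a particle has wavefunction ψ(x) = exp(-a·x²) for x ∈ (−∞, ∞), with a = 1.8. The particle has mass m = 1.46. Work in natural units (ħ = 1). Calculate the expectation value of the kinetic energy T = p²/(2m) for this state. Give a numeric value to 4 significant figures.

0.6164

T = −(ħ²/2m) d²/dx², so ⟨T⟩ = −(ħ²/2m) ∫ ψ*·ψ'' dx / ∫|ψ|² dx; with m = 1.46.
Gaussian moments: ∫x^(2j)·e^(−2ax²) dx = (2j−1)!!/(4a)^j · √(π/(2a)), odd powers integrate to 0; here √(π/(2a)) = 0.93417. Derivatives: d/dx e^(−ax²) = −2ax·e^(−ax²), d²/dx² e^(−ax²) = (4a²x² − 2a)·e^(−ax²).
State is unnormalized: ∫|ψ|² dx = 0.93417, and ∫ψ*·(−ħ²/2m · ψ'') dx = 0.57586, so ⟨T⟩ = 0.57586 / 0.93417.
⟨T⟩ = 0.61644.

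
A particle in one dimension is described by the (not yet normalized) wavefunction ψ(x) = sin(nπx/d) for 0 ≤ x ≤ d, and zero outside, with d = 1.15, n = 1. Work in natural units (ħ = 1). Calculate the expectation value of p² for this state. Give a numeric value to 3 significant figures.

7.46

p² ψ = −ħ² d²ψ/dx²; ⟨p²⟩ = −ħ² ∫ ψ*·ψ'' dx / ∫|ψ|² dx.
d/dx sin(nπx/d) = (nπ/d)·cos(nπx/d) and d²/dx² sin(nπx/d) = −(nπ/d)²·sin(nπx/d); on 0 ≤ x ≤ d, ∫sin²(nπx/d) dx = d/2 and ∫sin(nπx/d)·cos(nπx/d) dx = 0.
State is unnormalized: ∫|ψ|² dx = 0.57500, and ∫ψ*·(−ħ² ψ'') dx = 4.2911, so ⟨p²⟩ = 4.2911 / 0.57500.
⟨p²⟩ = 7.4628.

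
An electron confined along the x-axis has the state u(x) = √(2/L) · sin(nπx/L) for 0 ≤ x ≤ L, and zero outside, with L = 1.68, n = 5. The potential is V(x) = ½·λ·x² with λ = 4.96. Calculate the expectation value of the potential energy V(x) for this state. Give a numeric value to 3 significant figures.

⟨V⟩ = ∫ V(x)·|u|² dx.
With sin²θ = (1 − cos2θ)/2 on 0 ≤ x ≤ L: ∫sin²(nπx/L) dx = L/2, ∫x·sin²(nπx/L) dx = L²/4, ∫x²·sin²(nπx/L) dx = L³·(1/6 − 1/(4n²π²)); higher powers xᵏ the same way, integrating xᵏ·cos(2nπx/L) by parts.
⟨V⟩ = 2.3190.

2.32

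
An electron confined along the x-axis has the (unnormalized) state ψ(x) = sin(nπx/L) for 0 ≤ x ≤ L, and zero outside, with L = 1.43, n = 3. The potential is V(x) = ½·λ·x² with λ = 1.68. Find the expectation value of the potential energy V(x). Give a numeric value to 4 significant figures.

⟨V⟩ = ∫ V(x)·|ψ|² dx / ∫|ψ|² dx.
With sin²θ = (1 − cos2θ)/2 on 0 ≤ x ≤ L: ∫sin²(nπx/L) dx = L/2, ∫x·sin²(nπx/L) dx = L²/4, ∫x²·sin²(nπx/L) dx = L³·(1/6 − 1/(4n²π²)); higher powers xᵏ the same way, integrating xᵏ·cos(2nπx/L) by parts.
State is unnormalized: ∫|ψ|² dx = 0.71500, and ∫ψ*·V(x)·ψ dx = 0.40248, so ⟨V⟩ = 0.40248 / 0.71500.
⟨V⟩ = 0.56290.

0.5629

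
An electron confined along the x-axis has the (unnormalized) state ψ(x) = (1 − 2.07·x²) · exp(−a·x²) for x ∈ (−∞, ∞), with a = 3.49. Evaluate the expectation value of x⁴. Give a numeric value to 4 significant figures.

0.005737

⟨x⁴⟩ = ∫ x⁴·|ψ|² dx / ∫|ψ|² dx (integrals over the domain).
Expand each integrand as polynomial × e^(−2ax²) and use ∫x^(2j)·e^(−2ax²) dx = (2j−1)!!/(4a)^j · √(π/(2a)), odd powers → 0; here √(π/(2a)) = 0.67088.
State is unnormalized: ∫|ψ|² dx = 0.51618, and ∫ψ*·x⁴·ψ dx = 0.0029614, so ⟨x⁴⟩ = 0.0029614 / 0.51618.
⟨x⁴⟩ = 0.0057371.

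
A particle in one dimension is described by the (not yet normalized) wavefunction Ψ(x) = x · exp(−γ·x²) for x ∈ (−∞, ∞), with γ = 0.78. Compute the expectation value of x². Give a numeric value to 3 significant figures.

⟨x²⟩ = ∫ x²·|Ψ|² dx / ∫|Ψ|² dx (integrals over the domain).
Expand each integrand as polynomial × e^(−2γx²) and use ∫x^(2j)·e^(−2γx²) dx = (2j−1)!!/(4γ)^j · √(π/(2γ)), odd powers → 0; here √(π/(2γ)) = 1.4191.
State is unnormalized: ∫|Ψ|² dx = 0.45484, and ∫Ψ*·x²·Ψ dx = 0.43735, so ⟨x²⟩ = 0.43735 / 0.45484.
⟨x²⟩ = 0.96154.

0.962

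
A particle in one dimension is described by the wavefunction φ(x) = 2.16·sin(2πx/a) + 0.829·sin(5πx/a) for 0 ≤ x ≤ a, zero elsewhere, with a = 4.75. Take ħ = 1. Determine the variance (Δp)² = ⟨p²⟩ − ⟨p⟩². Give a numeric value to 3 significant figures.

2.93

Compute ⟨p⟩ and ⟨p²⟩ separately; (Δp)² = ⟨p²⟩ − ⟨p⟩².
d²/dx² sin(jπx/a) = −(jπ/a)²·sin(jπx/a); on 0 ≤ x ≤ a, ∫sin²(jπx/a) dx = a/2 and ∫sin(jπx/a)·sin(lπx/a) dx = 0 for j ≠ l, so only diagonal terms survive in ∫|φ|² and ∫φ·φ″; ∫φ·φ′ dx = [φ²/2] between the walls = 0.
Normalization: ∫|φ|² dx = 12.713.
⟨p⟩ = 0.0000 and ⟨p²⟩ = 2.9291.
(Δp)² = 2.9291 − (0.0000)² = 2.9291.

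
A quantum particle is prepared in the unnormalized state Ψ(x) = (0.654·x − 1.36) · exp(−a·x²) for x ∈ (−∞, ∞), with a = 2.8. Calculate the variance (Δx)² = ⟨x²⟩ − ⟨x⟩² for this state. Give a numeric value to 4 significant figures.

0.08582

Compute ⟨x⟩ and ⟨x²⟩ separately, then (Δx)² = ⟨x²⟩ − ⟨x⟩².
Expand each integrand as polynomial × e^(−2ax²) and use ∫x^(2j)·e^(−2ax²) dx = (2j−1)!!/(4a)^j · √(π/(2a)), odd powers → 0; here √(π/(2a)) = 0.74900.
Normalization: ∫|Ψ|² dx = 1.4140.
⟨x⟩ = -0.084135 and ⟨x²⟩ = 0.092898.
(Δx)² = 0.092898 − (-0.084135)² = 0.085819.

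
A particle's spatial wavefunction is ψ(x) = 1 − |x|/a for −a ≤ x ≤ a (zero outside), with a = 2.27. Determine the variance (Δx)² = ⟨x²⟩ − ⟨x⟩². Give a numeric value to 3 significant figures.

Compute ⟨x⟩ and ⟨x²⟩ separately, then (Δx)² = ⟨x²⟩ − ⟨x⟩².
ψ is even, so ∫ over [−a, a] = 2∫₀ᵃ with ψ = 1 − x/a there: ∫₀ᵃ (1 − x/a)² dx = a/3, ∫₀ᵃ x²(1 − x/a)² dx = a³/30, ∫₀ᵃ x⁴(1 − x/a)² dx = a⁵/105.
Normalization: ∫|ψ|² dx = 1.5133.
⟨x⟩ = 0.0000 and ⟨x²⟩ = 0.51529.
(Δx)² = 0.51529 − (0.0000)² = 0.51529.

0.515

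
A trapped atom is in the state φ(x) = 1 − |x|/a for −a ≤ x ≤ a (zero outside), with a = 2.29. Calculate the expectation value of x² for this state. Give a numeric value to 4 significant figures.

0.5244

⟨x²⟩ = ∫ x²·|φ|² dx / ∫|φ|² dx (integrals over the domain).
φ is even, so ∫ over [−a, a] = 2∫₀ᵃ with φ = 1 − x/a there: ∫₀ᵃ (1 − x/a)² dx = a/3, ∫₀ᵃ x²(1 − x/a)² dx = a³/30, ∫₀ᵃ x⁴(1 − x/a)² dx = a⁵/105.
State is unnormalized: ∫|φ|² dx = 1.5267, and ∫φ*·x²·φ dx = 0.80060, so ⟨x²⟩ = 0.80060 / 1.5267.
⟨x²⟩ = 0.52441.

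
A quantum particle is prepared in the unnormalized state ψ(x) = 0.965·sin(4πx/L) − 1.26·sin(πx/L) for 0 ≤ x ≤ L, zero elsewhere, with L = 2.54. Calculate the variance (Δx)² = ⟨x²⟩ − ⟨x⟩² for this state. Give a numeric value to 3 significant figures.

Compute ⟨x⟩ and ⟨x²⟩ separately, then (Δx)² = ⟨x²⟩ − ⟨x⟩².
On 0 ≤ x ≤ L (j ≠ l): ∫sin²(jπx/L) dx = L/2, ∫sin(jπx/L)·sin(lπx/L) dx = 0; diagonal moments ∫x·sin²(jπx/L) dx = L²/4, ∫x²·sin²(jπx/L) dx = L³·(1/6 − 1/(4j²π²)); cross terms ∫x·sin(jπx/L)·sin(lπx/L) dx = 0 for j + l even and −4jlL²/(π²(j² − l²)²) for j + l odd, ∫x²·sin(jπx/L)·sin(lπx/L) dx = (−1)^(j+l)·4jlL³/(π²(j² − l²)²); higher powers the same way via product-to-sum and parts.
Normalization: ∫|ψ|² dx = 3.1989.
⟨x⟩ = 1.3053 and ⟨x²⟩ = 2.0267.
(Δx)² = 2.0267 − (1.3053)² = 0.32283.

0.323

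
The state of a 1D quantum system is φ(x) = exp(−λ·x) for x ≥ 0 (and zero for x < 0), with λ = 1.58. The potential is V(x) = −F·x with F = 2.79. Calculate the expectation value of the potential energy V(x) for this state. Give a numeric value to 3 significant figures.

-0.883

⟨V⟩ = ∫ V(x)·|φ|² dx / ∫|φ|² dx.
Every integrand reduces to terms xʲ·e^(−2λx) on [0, ∞); use ∫₀^∞ xʲ·e^(−2λx) dx = j!/(2λ)^(j+1).
State is unnormalized: ∫|φ|² dx = 0.31646, and ∫φ*·V(x)·φ dx = -0.27940, so ⟨V⟩ = -0.27940 / 0.31646.
⟨V⟩ = -0.88291.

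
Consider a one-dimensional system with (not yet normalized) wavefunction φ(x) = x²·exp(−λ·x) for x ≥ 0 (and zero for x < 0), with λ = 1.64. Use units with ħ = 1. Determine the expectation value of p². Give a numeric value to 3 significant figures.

0.897

p² φ = −ħ² d²φ/dx²; ⟨p²⟩ = −ħ² ∫ φ*·φ'' dx / ∫|φ|² dx.
Differentiate x²·exp(−λ·x) with the product rule; every integrand then reduces to terms xʲ·e^(−2λx) on [0, ∞), with ∫₀^∞ xʲ·e^(−2λx) dx = j!/(2λ)^(j+1).
State is unnormalized: ∫|φ|² dx = 0.063218, and ∫φ*·(−ħ² φ'') dx = 0.056677, so ⟨p²⟩ = 0.056677 / 0.063218.
⟨p²⟩ = 0.89653.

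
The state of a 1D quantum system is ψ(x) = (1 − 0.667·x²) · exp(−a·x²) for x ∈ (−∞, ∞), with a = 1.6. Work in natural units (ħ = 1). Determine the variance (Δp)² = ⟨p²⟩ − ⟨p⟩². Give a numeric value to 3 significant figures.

2.49

Compute ⟨p⟩ and ⟨p²⟩ separately; (Δp)² = ⟨p²⟩ − ⟨p⟩².
Expand each integrand as polynomial × e^(−2ax²) and use ∫x^(2j)·e^(−2ax²) dx = (2j−1)!!/(4a)^j · √(π/(2a)), odd powers → 0; here √(π/(2a)) = 0.99083. Differentiate with the product rule, d/dx e^(−ax²) = −2ax·e^(−ax²).
Normalization: ∫|ψ|² dx = 0.81659.
⟨p⟩ = 0.0000 and ⟨p²⟩ = 2.4937.
(Δp)² = 2.4937 − (0.0000)² = 2.4937.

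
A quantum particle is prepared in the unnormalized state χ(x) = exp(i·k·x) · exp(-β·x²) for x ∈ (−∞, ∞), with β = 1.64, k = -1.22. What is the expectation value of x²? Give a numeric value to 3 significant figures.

0.152

⟨x²⟩ = ∫ x²·|χ|² dx / ∫|χ|² dx (integrals over the domain).
Gaussian moments: ∫x^(2j)·e^(−2βx²) dx = (2j−1)!!/(4β)^j · √(π/(2β)), odd powers integrate to 0; here √(π/(2β)) = 0.97867.
State is unnormalized: ∫|χ|² dx = 0.97867, and ∫χ*·x²·χ dx = 0.14919, so ⟨x²⟩ = 0.14919 / 0.97867.
⟨x²⟩ = 0.15244.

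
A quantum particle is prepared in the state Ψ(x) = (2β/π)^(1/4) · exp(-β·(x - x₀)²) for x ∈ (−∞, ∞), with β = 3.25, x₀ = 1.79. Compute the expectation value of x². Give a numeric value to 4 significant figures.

⟨x²⟩ = ∫ x²·|Ψ|² dx (integrals over the domain).
Gaussian moments (u = x − x₀): ∫u^(2j)·e^(−2βu²) du = (2j−1)!!/(4β)^j · √(π/(2β)), odd powers integrate to 0; here √(π/(2β)) = 0.69521.
⟨x²⟩ = 3.2810.

3.281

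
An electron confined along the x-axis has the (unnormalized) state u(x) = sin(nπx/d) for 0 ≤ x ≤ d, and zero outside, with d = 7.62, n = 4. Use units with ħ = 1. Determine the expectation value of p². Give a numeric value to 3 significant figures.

2.72

p² u = −ħ² d²u/dx²; ⟨p²⟩ = −ħ² ∫ u*·u'' dx / ∫|u|² dx.
d/dx sin(nπx/d) = (nπ/d)·cos(nπx/d) and d²/dx² sin(nπx/d) = −(nπ/d)²·sin(nπx/d); on 0 ≤ x ≤ d, ∫sin²(nπx/d) dx = d/2 and ∫sin(nπx/d)·cos(nπx/d) dx = 0.
State is unnormalized: ∫|u|² dx = 3.8100, and ∫u*·(−ħ² u'') dx = 10.362, so ⟨p²⟩ = 10.362 / 3.8100.
⟨p²⟩ = 2.7196.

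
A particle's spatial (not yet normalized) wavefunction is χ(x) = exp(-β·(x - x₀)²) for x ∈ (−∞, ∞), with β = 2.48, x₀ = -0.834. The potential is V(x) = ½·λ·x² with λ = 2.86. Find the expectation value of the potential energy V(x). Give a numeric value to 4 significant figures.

1.139

⟨V⟩ = ∫ V(x)·|χ|² dx / ∫|χ|² dx.
Gaussian moments (u = x − x₀): ∫u^(2j)·e^(−2βu²) du = (2j−1)!!/(4β)^j · √(π/(2β)), odd powers integrate to 0; here √(π/(2β)) = 0.79586.
State is unnormalized: ∫|χ|² dx = 0.79586, and ∫χ*·V(x)·χ dx = 0.90632, so ⟨V⟩ = 0.90632 / 0.79586.
⟨V⟩ = 1.1388.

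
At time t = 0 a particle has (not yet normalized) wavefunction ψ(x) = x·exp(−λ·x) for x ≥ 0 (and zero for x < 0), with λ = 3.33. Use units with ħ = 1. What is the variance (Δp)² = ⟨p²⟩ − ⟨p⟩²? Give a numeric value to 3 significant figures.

Compute ⟨p⟩ and ⟨p²⟩ separately; (Δp)² = ⟨p²⟩ − ⟨p⟩².
Differentiate x·exp(−λ·x) with the product rule; every integrand then reduces to terms xʲ·e^(−2λx) on [0, ∞), with ∫₀^∞ xʲ·e^(−2λx) dx = j!/(2λ)^(j+1).
Normalization: ∫|ψ|² dx = 0.0067703.
⟨p⟩ = 0.0000 and ⟨p²⟩ = 11.089.
(Δp)² = 11.089 − (0.0000)² = 11.089.

11.1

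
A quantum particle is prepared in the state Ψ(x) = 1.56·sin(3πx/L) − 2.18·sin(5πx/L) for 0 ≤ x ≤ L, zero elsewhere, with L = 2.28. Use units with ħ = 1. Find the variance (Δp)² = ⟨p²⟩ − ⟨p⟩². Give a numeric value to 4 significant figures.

37.18

Compute ⟨p⟩ and ⟨p²⟩ separately; (Δp)² = ⟨p²⟩ − ⟨p⟩².
d²/dx² sin(jπx/L) = −(jπ/L)²·sin(jπx/L); on 0 ≤ x ≤ L, ∫sin²(jπx/L) dx = L/2 and ∫sin(jπx/L)·sin(lπx/L) dx = 0 for j ≠ l, so only diagonal terms survive in ∫|Ψ|² and ∫Ψ·Ψ″; ∫Ψ·Ψ′ dx = [Ψ²/2] between the walls = 0.
Normalization: ∫|Ψ|² dx = 8.1920.
⟨p⟩ = 0.0000 and ⟨p²⟩ = 37.177.
(Δp)² = 37.177 − (0.0000)² = 37.177.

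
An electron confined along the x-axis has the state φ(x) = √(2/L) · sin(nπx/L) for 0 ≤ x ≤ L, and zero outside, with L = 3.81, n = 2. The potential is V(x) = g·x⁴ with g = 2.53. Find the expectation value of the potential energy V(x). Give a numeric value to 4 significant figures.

⟨V⟩ = ∫ V(x)·|φ|² dx.
With sin²θ = (1 − cos2θ)/2 on 0 ≤ x ≤ L: ∫sin²(nπx/L) dx = L/2, ∫x·sin²(nπx/L) dx = L²/4, ∫x²·sin²(nπx/L) dx = L³·(1/6 − 1/(4n²π²)); higher powers xᵏ the same way, integrating xᵏ·cos(2nπx/L) by parts.
⟨V⟩ = 93.632.

93.63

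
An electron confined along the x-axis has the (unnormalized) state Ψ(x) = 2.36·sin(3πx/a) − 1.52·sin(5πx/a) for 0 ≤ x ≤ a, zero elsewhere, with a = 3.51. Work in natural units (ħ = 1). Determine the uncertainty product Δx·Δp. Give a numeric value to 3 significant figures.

2.19

Δx = √(⟨x²⟩−⟨x⟩²), Δp = √(⟨p²⟩−⟨p⟩²).
On 0 ≤ x ≤ a (j ≠ l): ∫sin²(jπx/a) dx = a/2, ∫sin(jπx/a)·sin(lπx/a) dx = 0; diagonal moments ∫x·sin²(jπx/a) dx = a²/4, ∫x²·sin²(jπx/a) dx = a³·(1/6 − 1/(4j²π²)); cross terms ∫x·sin(jπx/a)·sin(lπx/a) dx = 0 for j + l even and −4jla²/(π²(j² − l²)²) for j + l odd, ∫x²·sin(jπx/a)·sin(lπx/a) dx = (−1)^(j+l)·4jla³/(π²(j² − l²)²); higher powers the same way via product-to-sum and parts. d²/dx² sin(jπx/a) = −(jπ/a)²·sin(jπx/a); on 0 ≤ x ≤ a, ∫sin²(jπx/a) dx = a/2 and ∫sin(jπx/a)·sin(lπx/a) dx = 0 for j ≠ l, so only diagonal terms survive in ∫|Ψ|² and ∫Ψ·Ψ″; ∫Ψ·Ψ′ dx = [Ψ²/2] between the walls = 0.
Normalization: ∫|Ψ|² dx = 13.829.
⟨x⟩ = 1.7550, ⟨x²⟩ = 3.5176 ⇒ Δx = 0.66151.
⟨p⟩ = 0.0000, ⟨p²⟩ = 10.968 ⇒ Δp = 3.3118.
Δx·Δp = 2.1908.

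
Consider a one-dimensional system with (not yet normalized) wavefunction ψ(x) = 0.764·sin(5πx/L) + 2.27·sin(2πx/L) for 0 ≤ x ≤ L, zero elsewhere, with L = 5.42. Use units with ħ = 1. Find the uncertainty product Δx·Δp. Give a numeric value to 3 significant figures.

2.08

Δx = √(⟨x²⟩−⟨x⟩²), Δp = √(⟨p²⟩−⟨p⟩²).
On 0 ≤ x ≤ L (j ≠ l): ∫sin²(jπx/L) dx = L/2, ∫sin(jπx/L)·sin(lπx/L) dx = 0; diagonal moments ∫x·sin²(jπx/L) dx = L²/4, ∫x²·sin²(jπx/L) dx = L³·(1/6 − 1/(4j²π²)); cross terms ∫x·sin(jπx/L)·sin(lπx/L) dx = 0 for j + l even and −4jlL²/(π²(j² − l²)²) for j + l odd, ∫x²·sin(jπx/L)·sin(lπx/L) dx = (−1)^(j+l)·4jlL³/(π²(j² − l²)²); higher powers the same way via product-to-sum and parts. d²/dx² sin(jπx/L) = −(jπ/L)²·sin(jπx/L); on 0 ≤ x ≤ L, ∫sin²(jπx/L) dx = L/2 and ∫sin(jπx/L)·sin(lπx/L) dx = 0 for j ≠ l, so only diagonal terms survive in ∫|ψ|² and ∫ψ·ψ″; ∫ψ·ψ′ dx = [ψ²/2] between the walls = 0.
Normalization: ∫|ψ|² dx = 15.546.
⟨x⟩ = 2.6498, ⟨x²⟩ = 9.1254 ⇒ Δx = 1.4506.
⟨p⟩ = 0.0000, ⟨p²⟩ = 2.0618 ⇒ Δp = 1.4359.
Δx·Δp = 2.0828.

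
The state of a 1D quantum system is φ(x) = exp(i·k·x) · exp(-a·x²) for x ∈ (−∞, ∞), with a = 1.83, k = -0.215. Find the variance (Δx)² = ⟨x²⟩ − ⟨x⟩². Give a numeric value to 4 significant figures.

Compute ⟨x⟩ and ⟨x²⟩ separately, then (Δx)² = ⟨x²⟩ − ⟨x⟩².
Gaussian moments: ∫x^(2j)·e^(−2ax²) dx = (2j−1)!!/(4a)^j · √(π/(2a)), odd powers integrate to 0; here √(π/(2a)) = 0.92648.
Normalization: ∫|φ|² dx = 0.92648.
⟨x⟩ = 0.0000 and ⟨x²⟩ = 0.13661.
(Δx)² = 0.13661 − (0.0000)² = 0.13661.

0.1366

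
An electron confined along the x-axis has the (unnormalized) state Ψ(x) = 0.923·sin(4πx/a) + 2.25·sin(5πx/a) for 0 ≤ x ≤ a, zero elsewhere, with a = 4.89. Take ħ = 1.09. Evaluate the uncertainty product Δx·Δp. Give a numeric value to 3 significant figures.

Δx = √(⟨x²⟩−⟨x⟩²), Δp = √(⟨p²⟩−⟨p⟩²).
On 0 ≤ x ≤ a (j ≠ l): ∫sin²(jπx/a) dx = a/2, ∫sin(jπx/a)·sin(lπx/a) dx = 0; diagonal moments ∫x·sin²(jπx/a) dx = a²/4, ∫x²·sin²(jπx/a) dx = a³·(1/6 − 1/(4j²π²)); cross terms ∫x·sin(jπx/a)·sin(lπx/a) dx = 0 for j + l even and −4jla²/(π²(j² − l²)²) for j + l odd, ∫x²·sin(jπx/a)·sin(lπx/a) dx = (−1)^(j+l)·4jla³/(π²(j² − l²)²); higher powers the same way via product-to-sum and parts. d²/dx² sin(jπx/a) = −(jπ/a)²·sin(jπx/a); on 0 ≤ x ≤ a, ∫sin²(jπx/a) dx = a/2 and ∫sin(jπx/a)·sin(lπx/a) dx = 0 for j ≠ l, so only diagonal terms survive in ∫|Ψ|² and ∫Ψ·Ψ″; ∫Ψ·Ψ′ dx = [Ψ²/2] between the walls = 0.
Normalization: ∫|Ψ|² dx = 14.461.
⟨x⟩ = 1.7577, ⟨x²⟩ = 4.5574 ⇒ Δx = 1.2116.
⟨p⟩ = 0.0000, ⟨p²⟩ = 11.624 ⇒ Δp = 3.4094.
Δx·Δp = 4.1307.

4.13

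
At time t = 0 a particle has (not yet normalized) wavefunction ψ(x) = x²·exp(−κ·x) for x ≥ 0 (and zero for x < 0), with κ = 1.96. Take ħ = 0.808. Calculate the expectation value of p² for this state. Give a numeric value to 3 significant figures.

0.836

p² ψ = −ħ² d²ψ/dx²; ⟨p²⟩ = −ħ² ∫ ψ*·ψ'' dx / ∫|ψ|² dx.
Differentiate x²·exp(−κ·x) with the product rule; every integrand then reduces to terms xʲ·e^(−2κx) on [0, ∞), with ∫₀^∞ xʲ·e^(−2κx) dx = j!/(2κ)^(j+1).
State is unnormalized: ∫|ψ|² dx = 0.025929, and ∫ψ*·(−ħ² ψ'') dx = 0.021677, so ⟨p²⟩ = 0.021677 / 0.025929.
⟨p²⟩ = 0.83601.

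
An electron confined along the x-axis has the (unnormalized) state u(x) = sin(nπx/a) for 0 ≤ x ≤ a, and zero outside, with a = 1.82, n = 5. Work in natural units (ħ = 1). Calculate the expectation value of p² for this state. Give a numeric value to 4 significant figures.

p² u = −ħ² d²u/dx²; ⟨p²⟩ = −ħ² ∫ u*·u'' dx / ∫|u|² dx.
d/dx sin(nπx/a) = (nπ/a)·cos(nπx/a) and d²/dx² sin(nπx/a) = −(nπ/a)²·sin(nπx/a); on 0 ≤ x ≤ a, ∫sin²(nπx/a) dx = a/2 and ∫sin(nπx/a)·cos(nπx/a) dx = 0.
State is unnormalized: ∫|u|² dx = 0.91000, and ∫u*·(−ħ² u'') dx = 67.786, so ⟨p²⟩ = 67.786 / 0.91000.
⟨p²⟩ = 74.490.

74.49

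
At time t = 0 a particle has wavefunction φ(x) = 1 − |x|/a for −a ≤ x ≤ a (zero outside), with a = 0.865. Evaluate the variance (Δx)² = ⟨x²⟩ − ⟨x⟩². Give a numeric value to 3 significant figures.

Compute ⟨x⟩ and ⟨x²⟩ separately, then (Δx)² = ⟨x²⟩ − ⟨x⟩².
φ is even, so ∫ over [−a, a] = 2∫₀ᵃ with φ = 1 − x/a there: ∫₀ᵃ (1 − x/a)² dx = a/3, ∫₀ᵃ x²(1 − x/a)² dx = a³/30, ∫₀ᵃ x⁴(1 − x/a)² dx = a⁵/105.
Normalization: ∫|φ|² dx = 0.57667.
⟨x⟩ = 0.0000 and ⟨x²⟩ = 0.074823.
(Δx)² = 0.074823 − (0.0000)² = 0.074823.

0.0748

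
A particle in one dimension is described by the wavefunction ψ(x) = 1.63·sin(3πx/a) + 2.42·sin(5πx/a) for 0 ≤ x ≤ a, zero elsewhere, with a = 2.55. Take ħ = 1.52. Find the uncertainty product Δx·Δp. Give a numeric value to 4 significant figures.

7.527

Δx = √(⟨x²⟩−⟨x⟩²), Δp = √(⟨p²⟩−⟨p⟩²).
On 0 ≤ x ≤ a (j ≠ l): ∫sin²(jπx/a) dx = a/2, ∫sin(jπx/a)·sin(lπx/a) dx = 0; diagonal moments ∫x·sin²(jπx/a) dx = a²/4, ∫x²·sin²(jπx/a) dx = a³·(1/6 − 1/(4j²π²)); cross terms ∫x·sin(jπx/a)·sin(lπx/a) dx = 0 for j + l even and −4jla²/(π²(j² − l²)²) for j + l odd, ∫x²·sin(jπx/a)·sin(lπx/a) dx = (−1)^(j+l)·4jla³/(π²(j² − l²)²); higher powers the same way via product-to-sum and parts. d²/dx² sin(jπx/a) = −(jπ/a)²·sin(jπx/a); on 0 ≤ x ≤ a, ∫sin²(jπx/a) dx = a/2 and ∫sin(jπx/a)·sin(lπx/a) dx = 0 for j ≠ l, so only diagonal terms survive in ∫|ψ|² and ∫ψ·ψ″; ∫ψ·ψ′ dx = [ψ²/2] between the walls = 0.
Normalization: ∫|ψ|² dx = 10.854.
⟨x⟩ = 1.2750, ⟨x²⟩ = 2.4332 ⇒ Δx = 0.89865.
⟨p⟩ = 0.0000, ⟨p²⟩ = 70.158 ⇒ Δp = 8.3761.
Δx·Δp = 7.5272.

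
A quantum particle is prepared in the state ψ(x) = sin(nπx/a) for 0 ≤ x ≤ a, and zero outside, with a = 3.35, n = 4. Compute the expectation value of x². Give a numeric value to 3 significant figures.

3.71

⟨x²⟩ = ∫ x²·|ψ|² dx / ∫|ψ|² dx (integrals over the domain).
With sin²θ = (1 − cos2θ)/2 on 0 ≤ x ≤ a: ∫sin²(nπx/a) dx = a/2, ∫x·sin²(nπx/a) dx = a²/4, ∫x²·sin²(nπx/a) dx = a³·(1/6 − 1/(4n²π²)); higher powers xᵏ the same way, integrating xᵏ·cos(2nπx/a) by parts.
State is unnormalized: ∫|ψ|² dx = 1.6750, and ∫ψ*·x²·ψ dx = 6.2064, so ⟨x²⟩ = 6.2064 / 1.6750.
⟨x²⟩ = 3.7053.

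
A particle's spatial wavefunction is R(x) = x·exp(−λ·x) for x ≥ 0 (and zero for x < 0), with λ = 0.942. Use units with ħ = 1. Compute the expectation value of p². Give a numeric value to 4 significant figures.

p² R = −ħ² d²R/dx²; ⟨p²⟩ = −ħ² ∫ R*·R'' dx / ∫|R|² dx.
Differentiate x·exp(−λ·x) with the product rule; every integrand then reduces to terms xʲ·e^(−2λx) on [0, ∞), with ∫₀^∞ xʲ·e^(−2λx) dx = j!/(2λ)^(j+1).
State is unnormalized: ∫|R|² dx = 0.29908, and ∫R*·(−ħ² R'') dx = 0.26539, so ⟨p²⟩ = 0.26539 / 0.29908.
⟨p²⟩ = 0.88736.

0.8874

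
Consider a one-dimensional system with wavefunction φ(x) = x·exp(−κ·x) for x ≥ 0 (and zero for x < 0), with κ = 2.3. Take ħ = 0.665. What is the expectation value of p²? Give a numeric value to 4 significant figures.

2.339

p² φ = −ħ² d²φ/dx²; ⟨p²⟩ = −ħ² ∫ φ*·φ'' dx / ∫|φ|² dx.
Differentiate x·exp(−κ·x) with the product rule; every integrand then reduces to terms xʲ·e^(−2κx) on [0, ∞), with ∫₀^∞ xʲ·e^(−2κx) dx = j!/(2κ)^(j+1).
State is unnormalized: ∫|φ|² dx = 0.020547, and ∫φ*·(−ħ² φ'') dx = 0.048068, so ⟨p²⟩ = 0.048068 / 0.020547.
⟨p²⟩ = 2.3394.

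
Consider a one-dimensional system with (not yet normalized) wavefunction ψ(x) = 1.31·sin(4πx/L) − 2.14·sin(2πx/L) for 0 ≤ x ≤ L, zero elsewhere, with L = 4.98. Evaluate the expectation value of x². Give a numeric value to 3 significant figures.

7.02

⟨x²⟩ = ∫ x²·|ψ|² dx / ∫|ψ|² dx (integrals over the domain).
On 0 ≤ x ≤ L (j ≠ l): ∫sin²(jπx/L) dx = L/2, ∫sin(jπx/L)·sin(lπx/L) dx = 0; diagonal moments ∫x·sin²(jπx/L) dx = L²/4, ∫x²·sin²(jπx/L) dx = L³·(1/6 − 1/(4j²π²)); cross terms ∫x·sin(jπx/L)·sin(lπx/L) dx = 0 for j + l even and −4jlL²/(π²(j² − l²)²) for j + l odd, ∫x²·sin(jπx/L)·sin(lπx/L) dx = (−1)^(j+l)·4jlL³/(π²(j² − l²)²); higher powers the same way via product-to-sum and parts.
State is unnormalized: ∫|ψ|² dx = 15.676, and ∫ψ*·x²·ψ dx = 110.08, so ⟨x²⟩ = 110.08 / 15.676.
⟨x²⟩ = 7.0223.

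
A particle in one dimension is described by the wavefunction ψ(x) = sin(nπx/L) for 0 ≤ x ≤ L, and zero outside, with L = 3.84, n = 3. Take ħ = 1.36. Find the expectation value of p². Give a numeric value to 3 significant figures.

p² ψ = −ħ² d²ψ/dx²; ⟨p²⟩ = −ħ² ∫ ψ*·ψ'' dx / ∫|ψ|² dx.
d/dx sin(nπx/L) = (nπ/L)·cos(nπx/L) and d²/dx² sin(nπx/L) = −(nπ/L)²·sin(nπx/L); on 0 ≤ x ≤ L, ∫sin²(nπx/L) dx = L/2 and ∫sin(nπx/L)·cos(nπx/L) dx = 0.
State is unnormalized: ∫|ψ|² dx = 1.9200, and ∫ψ*·(−ħ² ψ'') dx = 21.392, so ⟨p²⟩ = 21.392 / 1.9200.
⟨p²⟩ = 11.142.

11.1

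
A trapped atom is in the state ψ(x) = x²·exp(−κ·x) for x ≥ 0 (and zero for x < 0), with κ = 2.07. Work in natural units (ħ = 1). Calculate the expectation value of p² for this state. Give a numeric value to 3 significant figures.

p² ψ = −ħ² d²ψ/dx²; ⟨p²⟩ = −ħ² ∫ ψ*·ψ'' dx / ∫|ψ|² dx.
Differentiate x²·exp(−κ·x) with the product rule; every integrand then reduces to terms xʲ·e^(−2κx) on [0, ∞), with ∫₀^∞ xʲ·e^(−2κx) dx = j!/(2κ)^(j+1).
State is unnormalized: ∫|ψ|² dx = 0.019734, and ∫ψ*·(−ħ² ψ'') dx = 0.028186, so ⟨p²⟩ = 0.028186 / 0.019734.
⟨p²⟩ = 1.4283.

1.43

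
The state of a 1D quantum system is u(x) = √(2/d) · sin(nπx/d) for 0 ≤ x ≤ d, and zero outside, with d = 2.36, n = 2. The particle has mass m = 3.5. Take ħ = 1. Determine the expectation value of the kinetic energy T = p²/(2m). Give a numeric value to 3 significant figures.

T = −(ħ²/2m) d²/dx², so ⟨T⟩ = −(ħ²/2m) ∫ u*·u'' dx; with m = 3.5.
d/dx sin(nπx/d) = (nπ/d)·cos(nπx/d) and d²/dx² sin(nπx/d) = −(nπ/d)²·sin(nπx/d); on 0 ≤ x ≤ d, ∫sin²(nπx/d) dx = d/2 and ∫sin(nπx/d)·cos(nπx/d) dx = 0.
⟨T⟩ = 1.0126.

1.01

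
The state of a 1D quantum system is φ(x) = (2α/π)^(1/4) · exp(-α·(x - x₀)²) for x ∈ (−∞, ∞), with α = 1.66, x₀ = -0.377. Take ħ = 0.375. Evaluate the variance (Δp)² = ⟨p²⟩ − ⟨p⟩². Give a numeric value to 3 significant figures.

Compute ⟨p⟩ and ⟨p²⟩ separately; (Δp)² = ⟨p²⟩ − ⟨p⟩².
Gaussian moments (u = x − x₀): ∫u^(2j)·e^(−2αu²) du = (2j−1)!!/(4α)^j · √(π/(2α)), odd powers integrate to 0; here √(π/(2α)) = 0.97276. Derivatives: d/dx e^(−αu²) = −2αu·e^(−αu²), d²/dx² e^(−αu²) = (4α²u² − 2α)·e^(−αu²).
⟨p⟩ = 0.0000 and ⟨p²⟩ = 0.23344.
(Δp)² = 0.23344 − (0.0000)² = 0.23344.

0.233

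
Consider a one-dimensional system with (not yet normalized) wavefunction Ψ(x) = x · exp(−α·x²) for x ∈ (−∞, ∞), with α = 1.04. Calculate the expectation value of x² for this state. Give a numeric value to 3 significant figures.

0.721

⟨x²⟩ = ∫ x²·|Ψ|² dx / ∫|Ψ|² dx (integrals over the domain).
Expand each integrand as polynomial × e^(−2αx²) and use ∫x^(2j)·e^(−2αx²) dx = (2j−1)!!/(4α)^j · √(π/(2α)), odd powers → 0; here √(π/(2α)) = 1.2290.
State is unnormalized: ∫|Ψ|² dx = 0.29543, and ∫Ψ*·x²·Ψ dx = 0.21305, so ⟨x²⟩ = 0.21305 / 0.29543.
⟨x²⟩ = 0.72115.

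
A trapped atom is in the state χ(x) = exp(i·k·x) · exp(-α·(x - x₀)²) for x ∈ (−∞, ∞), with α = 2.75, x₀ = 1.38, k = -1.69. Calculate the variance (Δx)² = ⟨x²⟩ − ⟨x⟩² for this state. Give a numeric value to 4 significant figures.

Compute ⟨x⟩ and ⟨x²⟩ separately, then (Δx)² = ⟨x²⟩ − ⟨x⟩².
Gaussian moments (u = x − x₀): ∫u^(2j)·e^(−2αu²) du = (2j−1)!!/(4α)^j · √(π/(2α)), odd powers integrate to 0; here √(π/(2α)) = 0.75578.
Normalization: ∫|χ|² dx = 0.75578.
⟨x⟩ = 1.3800 and ⟨x²⟩ = 1.9953.
(Δx)² = 1.9953 − (1.3800)² = 0.090909.

0.09091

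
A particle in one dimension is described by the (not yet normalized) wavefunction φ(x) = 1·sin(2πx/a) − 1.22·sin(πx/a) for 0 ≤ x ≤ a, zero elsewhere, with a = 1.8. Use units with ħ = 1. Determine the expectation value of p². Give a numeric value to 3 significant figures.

p² φ = −ħ² d²φ/dx²; ⟨p²⟩ = −ħ² ∫ φ*·φ'' dx / ∫|φ|² dx.
d²/dx² sin(jπx/a) = −(jπ/a)²·sin(jπx/a); on 0 ≤ x ≤ a, ∫sin²(jπx/a) dx = a/2 and ∫sin(jπx/a)·sin(lπx/a) dx = 0 for j ≠ l, so only diagonal terms survive in ∫|φ|² and ∫φ·φ″; ∫φ·φ′ dx = [φ²/2] between the walls = 0.
State is unnormalized: ∫|φ|² dx = 2.2396, and ∫φ*·(−ħ² φ'') dx = 15.047, so ⟨p²⟩ = 15.047 / 2.2396.
⟨p²⟩ = 6.7186.

6.72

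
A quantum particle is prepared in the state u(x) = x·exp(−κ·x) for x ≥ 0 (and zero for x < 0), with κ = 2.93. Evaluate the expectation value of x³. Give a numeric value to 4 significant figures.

⟨x³⟩ = ∫ x³·|u|² dx / ∫|u|² dx (integrals over the domain).
Every integrand reduces to terms xʲ·e^(−2κx) on [0, ∞); use ∫₀^∞ xʲ·e^(−2κx) dx = j!/(2κ)^(j+1).
State is unnormalized: ∫|u|² dx = 0.0099389, and ∫u*·x³·u dx = 0.0029634, so ⟨x³⟩ = 0.0029634 / 0.0099389.
⟨x³⟩ = 0.29817.

0.2982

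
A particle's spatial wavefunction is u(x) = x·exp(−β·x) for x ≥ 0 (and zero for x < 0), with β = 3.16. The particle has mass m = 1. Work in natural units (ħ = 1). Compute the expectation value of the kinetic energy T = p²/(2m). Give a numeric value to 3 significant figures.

4.99

T = −(ħ²/2m) d²/dx², so ⟨T⟩ = −(ħ²/2m) ∫ u*·u'' dx / ∫|u|² dx; with m = 1.
Differentiate x·exp(−β·x) with the product rule; every integrand then reduces to terms xʲ·e^(−2βx) on [0, ∞), with ∫₀^∞ xʲ·e^(−2βx) dx = j!/(2β)^(j+1).
State is unnormalized: ∫|u|² dx = 0.0079228, and ∫u*·(−ħ²/2m · u'') dx = 0.039557, so ⟨T⟩ = 0.039557 / 0.0079228.
⟨T⟩ = 4.9928.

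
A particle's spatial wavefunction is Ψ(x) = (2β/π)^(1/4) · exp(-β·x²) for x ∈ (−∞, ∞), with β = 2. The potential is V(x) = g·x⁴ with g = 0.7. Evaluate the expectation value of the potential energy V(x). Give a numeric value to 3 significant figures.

⟨V⟩ = ∫ V(x)·|Ψ|² dx.
Gaussian moments: ∫x^(2j)·e^(−2βx²) dx = (2j−1)!!/(4β)^j · √(π/(2β)), odd powers integrate to 0; here √(π/(2β)) = 0.88623.
⟨V⟩ = 0.032813.

0.0328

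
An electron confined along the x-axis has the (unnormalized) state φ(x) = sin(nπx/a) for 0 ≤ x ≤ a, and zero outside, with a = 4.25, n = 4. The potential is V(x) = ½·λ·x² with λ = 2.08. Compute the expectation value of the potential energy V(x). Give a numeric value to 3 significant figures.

6.20

⟨V⟩ = ∫ V(x)·|φ|² dx / ∫|φ|² dx.
With sin²θ = (1 − cos2θ)/2 on 0 ≤ x ≤ a: ∫sin²(nπx/a) dx = a/2, ∫x·sin²(nπx/a) dx = a²/4, ∫x²·sin²(nπx/a) dx = a³·(1/6 − 1/(4n²π²)); higher powers xᵏ the same way, integrating xᵏ·cos(2nπx/a) by parts.
State is unnormalized: ∫|φ|² dx = 2.1250, and ∫φ*·V(x)·φ dx = 13.180, so ⟨V⟩ = 13.180 / 2.1250.
⟨V⟩ = 6.2022.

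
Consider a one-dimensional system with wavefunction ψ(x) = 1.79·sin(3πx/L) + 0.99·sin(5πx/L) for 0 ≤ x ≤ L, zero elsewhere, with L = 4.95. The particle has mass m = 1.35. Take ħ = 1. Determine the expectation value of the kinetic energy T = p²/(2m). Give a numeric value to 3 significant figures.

1.90

T = −(ħ²/2m) d²/dx², so ⟨T⟩ = −(ħ²/2m) ∫ ψ*·ψ'' dx / ∫|ψ|² dx; with m = 1.35.
d²/dx² sin(jπx/L) = −(jπ/L)²·sin(jπx/L); on 0 ≤ x ≤ L, ∫sin²(jπx/L) dx = L/2 and ∫sin(jπx/L)·sin(lπx/L) dx = 0 for j ≠ l, so only diagonal terms survive in ∫|ψ|² and ∫ψ·ψ″; ∫ψ·ψ′ dx = [ψ²/2] between the walls = 0.
State is unnormalized: ∫|ψ|² dx = 10.356, and ∫ψ*·(−ħ²/2m · ψ'') dx = 19.695, so ⟨T⟩ = 19.695 / 10.356.
⟨T⟩ = 1.9018.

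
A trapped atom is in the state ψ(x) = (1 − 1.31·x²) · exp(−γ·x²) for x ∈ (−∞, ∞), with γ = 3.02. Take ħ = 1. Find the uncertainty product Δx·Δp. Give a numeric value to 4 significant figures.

0.5049

Δx = √(⟨x²⟩−⟨x⟩²), Δp = √(⟨p²⟩−⟨p⟩²).
Expand each integrand as polynomial × e^(−2γx²) and use ∫x^(2j)·e^(−2γx²) dx = (2j−1)!!/(4γ)^j · √(π/(2γ)), odd powers → 0; here √(π/(2γ)) = 0.72120. Differentiate with the product rule, d/dx e^(−γx²) = −2γx·e^(−γx²).
Normalization: ∫|ψ|² dx = 0.59023.
⟨x⟩ = 0.0000, ⟨x²⟩ = 0.053179 ⇒ Δx = 0.23061.
⟨p⟩ = 0.0000, ⟨p²⟩ = 4.7943 ⇒ Δp = 2.1896.
Δx·Δp = 0.50493.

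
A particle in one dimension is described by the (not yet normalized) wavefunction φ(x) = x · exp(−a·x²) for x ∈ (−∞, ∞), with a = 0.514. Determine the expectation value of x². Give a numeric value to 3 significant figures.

⟨x²⟩ = ∫ x²·|φ|² dx / ∫|φ|² dx (integrals over the domain).
Expand each integrand as polynomial × e^(−2ax²) and use ∫x^(2j)·e^(−2ax²) dx = (2j−1)!!/(4a)^j · √(π/(2a)), odd powers → 0; here √(π/(2a)) = 1.7481.
State is unnormalized: ∫|φ|² dx = 0.85027, and ∫φ*·x²·φ dx = 1.2407, so ⟨x²⟩ = 1.2407 / 0.85027.
⟨x²⟩ = 1.4591.

1.46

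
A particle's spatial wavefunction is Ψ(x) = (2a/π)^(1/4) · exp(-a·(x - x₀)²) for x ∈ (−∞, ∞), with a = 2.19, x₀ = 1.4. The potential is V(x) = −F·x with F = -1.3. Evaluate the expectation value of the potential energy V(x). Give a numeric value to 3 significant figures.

⟨V⟩ = ∫ V(x)·|Ψ|² dx.
Gaussian moments (u = x − x₀): ∫u^(2j)·e^(−2au²) du = (2j−1)!!/(4a)^j · √(π/(2a)), odd powers integrate to 0; here √(π/(2a)) = 0.84691.
⟨V⟩ = 1.8200.

1.82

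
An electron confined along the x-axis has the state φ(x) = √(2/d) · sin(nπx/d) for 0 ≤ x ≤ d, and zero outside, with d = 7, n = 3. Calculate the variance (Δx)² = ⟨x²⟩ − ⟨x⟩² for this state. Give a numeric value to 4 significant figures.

3.808

Compute ⟨x⟩ and ⟨x²⟩ separately, then (Δx)² = ⟨x²⟩ − ⟨x⟩².
With sin²θ = (1 − cos2θ)/2 on 0 ≤ x ≤ d: ∫sin²(nπx/d) dx = d/2, ∫x·sin²(nπx/d) dx = d²/4, ∫x²·sin²(nπx/d) dx = d³·(1/6 − 1/(4n²π²)); higher powers xᵏ the same way, integrating xᵏ·cos(2nπx/d) by parts.
⟨x⟩ = 3.5000 and ⟨x²⟩ = 16.058.
(Δx)² = 16.058 − (3.5000)² = 3.8075.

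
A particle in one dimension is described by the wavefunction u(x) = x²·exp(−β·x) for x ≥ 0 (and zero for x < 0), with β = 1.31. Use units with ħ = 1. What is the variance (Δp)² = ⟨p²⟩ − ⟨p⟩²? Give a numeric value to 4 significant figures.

0.5720

Compute ⟨p⟩ and ⟨p²⟩ separately; (Δp)² = ⟨p²⟩ − ⟨p⟩².
Differentiate x²·exp(−β·x) with the product rule; every integrand then reduces to terms xʲ·e^(−2βx) on [0, ∞), with ∫₀^∞ xʲ·e^(−2βx) dx = j!/(2β)^(j+1).
Normalization: ∫|u|² dx = 0.19440.
⟨p⟩ = 0.0000 and ⟨p²⟩ = 0.57203.
(Δp)² = 0.57203 − (0.0000)² = 0.57203.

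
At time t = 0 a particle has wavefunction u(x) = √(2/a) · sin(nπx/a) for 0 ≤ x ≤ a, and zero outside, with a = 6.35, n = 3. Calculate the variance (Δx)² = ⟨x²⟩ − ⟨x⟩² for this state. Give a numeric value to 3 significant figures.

Compute ⟨x⟩ and ⟨x²⟩ separately, then (Δx)² = ⟨x²⟩ − ⟨x⟩².
With sin²θ = (1 − cos2θ)/2 on 0 ≤ x ≤ a: ∫sin²(nπx/a) dx = a/2, ∫x·sin²(nπx/a) dx = a²/4, ∫x²·sin²(nπx/a) dx = a³·(1/6 − 1/(4n²π²)); higher powers xᵏ the same way, integrating xᵏ·cos(2nπx/a) by parts.
⟨x⟩ = 3.1750 and ⟨x²⟩ = 13.214.
(Δx)² = 13.214 − (3.1750)² = 3.1332.

3.13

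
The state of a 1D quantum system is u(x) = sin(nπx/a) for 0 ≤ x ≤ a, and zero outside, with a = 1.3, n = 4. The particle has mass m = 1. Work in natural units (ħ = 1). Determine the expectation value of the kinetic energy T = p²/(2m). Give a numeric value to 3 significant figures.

T = −(ħ²/2m) d²/dx², so ⟨T⟩ = −(ħ²/2m) ∫ u*·u'' dx / ∫|u|² dx; with m = 1.
d/dx sin(nπx/a) = (nπ/a)·cos(nπx/a) and d²/dx² sin(nπx/a) = −(nπ/a)²·sin(nπx/a); on 0 ≤ x ≤ a, ∫sin²(nπx/a) dx = a/2 and ∫sin(nπx/a)·cos(nπx/a) dx = 0.
State is unnormalized: ∫|u|² dx = 0.65000, and ∫u*·(−ħ²/2m · u'') dx = 30.368, so ⟨T⟩ = 30.368 / 0.65000.
⟨T⟩ = 46.720.

46.7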